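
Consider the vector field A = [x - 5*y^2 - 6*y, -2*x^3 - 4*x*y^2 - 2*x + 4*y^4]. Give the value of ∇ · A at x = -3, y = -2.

∂A₁/∂x = 1
∂A₂/∂y = -8*x*y + 16*y^3
∇·A = -8*x*y + 16*y^3 + 1
At (-3, -2): -175.

-175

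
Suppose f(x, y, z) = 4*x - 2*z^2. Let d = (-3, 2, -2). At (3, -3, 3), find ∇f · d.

12

∂f/∂x = 4
∂f/∂y = 0
∂f/∂z = -4*z
∇f at (3, -3, 3) = (4, 0, -12)
∇f · d = (4)(-3) + (0)(2) + (-12)(-2) = 12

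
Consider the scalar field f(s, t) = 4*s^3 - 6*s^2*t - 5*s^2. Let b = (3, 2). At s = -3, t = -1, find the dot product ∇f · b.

∂f/∂s = 12*s^2 - 12*s*t - 10*s
∂f/∂t = -6*s^2
∇f at (-3, -1) = (102, -54)
∇f · b = (102)(3) + (-54)(2) = 198

198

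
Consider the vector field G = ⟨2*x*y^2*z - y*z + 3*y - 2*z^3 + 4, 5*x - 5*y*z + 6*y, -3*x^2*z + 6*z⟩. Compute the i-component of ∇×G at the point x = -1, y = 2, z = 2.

10

(∇×G)_1 = ∂G₃/∂y − ∂G₂/∂z
= 0 − (-5*y)
= 5*y
At (-1, 2, 2): 10.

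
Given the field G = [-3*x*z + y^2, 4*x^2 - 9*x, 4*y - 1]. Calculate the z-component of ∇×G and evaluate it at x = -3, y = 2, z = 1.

-37

(∇×G)_3 = ∂G₂/∂x − ∂G₁/∂y
= 8*x - 9 − (2*y)
= 8*x - 2*y - 9
At (-3, 2, 1): -37.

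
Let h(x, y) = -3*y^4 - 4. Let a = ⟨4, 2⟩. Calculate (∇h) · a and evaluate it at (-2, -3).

∂h/∂x = 0
∂h/∂y = -12*y^3
∇h at (-2, -3) = (0, 324)
∇h · a = (0)(4) + (324)(2) = 648

648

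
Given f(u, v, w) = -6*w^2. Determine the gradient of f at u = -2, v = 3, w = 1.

(0, 0, -12)

∂f/∂u = 0
∂f/∂v = 0
∂f/∂w = -12*w
∇f = (0, 0, -12*w)
At (-2, 3, 1): (0, 0, -12).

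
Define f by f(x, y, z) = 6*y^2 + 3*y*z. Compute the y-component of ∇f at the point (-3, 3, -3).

27

(∇f)_2 = ∂f/∂y = 12*y + 3*z
At (-3, 3, -3): 27.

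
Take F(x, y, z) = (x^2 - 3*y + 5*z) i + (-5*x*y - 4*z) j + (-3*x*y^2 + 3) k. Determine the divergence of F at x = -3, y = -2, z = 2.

∂F₁/∂x = 2*x
∂F₂/∂y = -5*x
∂F₃/∂z = 0
∇·F = -3*x
At (-3, -2, 2): 9.

9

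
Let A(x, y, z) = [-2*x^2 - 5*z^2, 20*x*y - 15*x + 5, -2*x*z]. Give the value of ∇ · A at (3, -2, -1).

∂A₁/∂x = -4*x
∂A₂/∂y = 20*x
∂A₃/∂z = -2*x
∇·A = 14*x
At (3, -2, -1): 42.

42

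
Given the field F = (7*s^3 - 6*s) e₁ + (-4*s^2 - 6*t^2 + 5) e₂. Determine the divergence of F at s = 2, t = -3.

∂F₁/∂s = 21*s^2 - 6
∂F₂/∂t = -12*t
∇·F = 21*s^2 - 12*t - 6
At (2, -3): 114.

114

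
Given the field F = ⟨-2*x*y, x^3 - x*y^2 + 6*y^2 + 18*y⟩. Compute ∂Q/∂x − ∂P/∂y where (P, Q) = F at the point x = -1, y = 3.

-8

∂F₂/∂x = 3*x^2 - y^2
∂F₁/∂y = -2*x
Scalar curl = 3*x^2 + 2*x - y^2
At (-1, 3): -8.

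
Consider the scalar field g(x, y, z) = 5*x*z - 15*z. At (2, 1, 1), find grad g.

(5, 0, -5)

∂g/∂x = 5*z
∂g/∂y = 0
∂g/∂z = 5*x - 15
∇g = (5*z, 0, 5*x - 15)
At (2, 1, 1): (5, 0, -5).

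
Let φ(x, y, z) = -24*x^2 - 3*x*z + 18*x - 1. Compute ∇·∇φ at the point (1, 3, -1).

-48

∂²φ/∂x² = -48
∂²φ/∂y² = 0
∂²φ/∂z² = 0
∇²φ = -48
At (1, 3, -1): -48.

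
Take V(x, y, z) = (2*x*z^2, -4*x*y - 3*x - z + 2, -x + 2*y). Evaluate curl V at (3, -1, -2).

(3, -23, 1)

(∇×V)₁ = ∂V₃/∂y − ∂V₂/∂z = 3
(∇×V)₂ = ∂V₁/∂z − ∂V₃/∂x = 4*x*z + 1
(∇×V)₃ = ∂V₂/∂x − ∂V₁/∂y = -4*y - 3
∇×V = (3, 4*x*z + 1, -4*y - 3)
At (3, -1, -2): (3, -23, 1).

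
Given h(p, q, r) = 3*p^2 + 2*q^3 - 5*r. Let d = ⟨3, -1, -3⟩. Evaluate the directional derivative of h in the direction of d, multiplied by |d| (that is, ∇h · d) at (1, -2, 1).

∂h/∂p = 6*p
∂h/∂q = 6*q^2
∂h/∂r = -5
∇h at (1, -2, 1) = (6, 24, -5)
∇h · d = (6)(3) + (24)(-1) + (-5)(-3) = 9

9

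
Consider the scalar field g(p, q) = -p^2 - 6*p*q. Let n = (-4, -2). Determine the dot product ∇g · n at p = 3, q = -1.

36

∂g/∂p = -2*p - 6*q
∂g/∂q = -6*p
∇g at (3, -1) = (0, -18)
∇g · n = (0)(-4) + (-18)(-2) = 36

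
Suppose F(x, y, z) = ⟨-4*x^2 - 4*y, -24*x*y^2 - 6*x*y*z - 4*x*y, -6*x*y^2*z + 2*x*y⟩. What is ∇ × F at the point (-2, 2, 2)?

(∇×F)₁ = ∂F₃/∂y − ∂F₂/∂z = -12*x*y*z + 6*x*y + 2*x
(∇×F)₂ = ∂F₁/∂z − ∂F₃/∂x = 6*y^2*z - 2*y
(∇×F)₃ = ∂F₂/∂x − ∂F₁/∂y = -24*y^2 - 6*y*z - 4*y + 4
∇×F = (-12*x*y*z + 6*x*y + 2*x, 6*y^2*z - 2*y, -24*y^2 - 6*y*z - 4*y + 4)
At (-2, 2, 2): (68, 44, -124).

(68, 44, -124)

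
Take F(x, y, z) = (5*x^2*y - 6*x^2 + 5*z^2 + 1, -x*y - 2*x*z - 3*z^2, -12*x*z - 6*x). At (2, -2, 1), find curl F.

(10, 28, -20)

(∇×F)₁ = ∂F₃/∂y − ∂F₂/∂z = 2*x + 6*z
(∇×F)₂ = ∂F₁/∂z − ∂F₃/∂x = 22*z + 6
(∇×F)₃ = ∂F₂/∂x − ∂F₁/∂y = -5*x^2 - y - 2*z
∇×F = (2*x + 6*z, 22*z + 6, -5*x^2 - y - 2*z)
At (2, -2, 1): (10, 28, -20).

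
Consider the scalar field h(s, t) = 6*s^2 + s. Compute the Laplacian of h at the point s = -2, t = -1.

12

∂²h/∂s² = 12
∂²h/∂t² = 0
∇²h = 12
At (-2, -1): 12.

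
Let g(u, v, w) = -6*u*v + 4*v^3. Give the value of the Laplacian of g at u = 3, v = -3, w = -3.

-72

∂²g/∂u² = 0
∂²g/∂v² = 24*v
∂²g/∂w² = 0
∇²g = 24*v
At (3, -3, -3): -72.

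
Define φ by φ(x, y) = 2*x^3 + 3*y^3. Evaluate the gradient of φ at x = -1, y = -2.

∂φ/∂x = 6*x^2
∂φ/∂y = 9*y^2
∇φ = (6*x^2, 9*y^2)
At (-1, -2): (6, 36).

(6, 36)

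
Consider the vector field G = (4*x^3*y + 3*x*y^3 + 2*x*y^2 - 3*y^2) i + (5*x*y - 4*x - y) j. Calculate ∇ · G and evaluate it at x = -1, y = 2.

∂G₁/∂x = 12*x^2*y + 3*y^3 + 2*y^2
∂G₂/∂y = 5*x - 1
∇·G = 12*x^2*y + 5*x + 3*y^3 + 2*y^2 - 1
At (-1, 2): 50.

50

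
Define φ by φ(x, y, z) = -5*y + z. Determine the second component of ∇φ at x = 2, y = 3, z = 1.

-5

(∇φ)_2 = ∂φ/∂y = -5
At (2, 3, 1): -5.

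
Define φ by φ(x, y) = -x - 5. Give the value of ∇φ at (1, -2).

∂φ/∂x = -1
∂φ/∂y = 0
∇φ = (-1, 0)
At (1, -2): (-1, 0).

(-1, 0)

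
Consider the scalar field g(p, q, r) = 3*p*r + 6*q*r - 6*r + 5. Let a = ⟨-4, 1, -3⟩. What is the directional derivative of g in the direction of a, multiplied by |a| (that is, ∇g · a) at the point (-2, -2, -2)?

84

∂g/∂p = 3*r
∂g/∂q = 6*r
∂g/∂r = 3*p + 6*q - 6
∇g at (-2, -2, -2) = (-6, -12, -24)
∇g · a = (-6)(-4) + (-12)(1) + (-24)(-3) = 84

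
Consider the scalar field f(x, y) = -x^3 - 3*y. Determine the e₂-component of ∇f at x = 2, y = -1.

-3

(∇f)_2 = ∂f/∂y = -3
At (2, -1): -3.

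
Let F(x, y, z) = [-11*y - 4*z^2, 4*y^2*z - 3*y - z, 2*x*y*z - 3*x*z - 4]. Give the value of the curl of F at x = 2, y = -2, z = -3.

(∇×F)₁ = ∂F₃/∂y − ∂F₂/∂z = 2*x*z - 4*y^2 + 1
(∇×F)₂ = ∂F₁/∂z − ∂F₃/∂x = -2*y*z - 5*z
(∇×F)₃ = ∂F₂/∂x − ∂F₁/∂y = 11
∇×F = (2*x*z - 4*y^2 + 1, -2*y*z - 5*z, 11)
At (2, -2, -3): (-27, 3, 11).

(-27, 3, 11)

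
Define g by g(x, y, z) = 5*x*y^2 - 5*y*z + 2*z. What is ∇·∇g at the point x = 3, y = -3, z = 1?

∂²g/∂x² = 0
∂²g/∂y² = 10*x
∂²g/∂z² = 0
∇²g = 10*x
At (3, -3, 1): 30.

30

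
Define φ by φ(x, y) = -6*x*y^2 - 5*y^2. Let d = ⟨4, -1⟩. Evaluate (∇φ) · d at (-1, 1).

-26

∂φ/∂x = -6*y^2
∂φ/∂y = -12*x*y - 10*y
∇φ at (-1, 1) = (-6, 2)
∇φ · d = (-6)(4) + (2)(-1) = -26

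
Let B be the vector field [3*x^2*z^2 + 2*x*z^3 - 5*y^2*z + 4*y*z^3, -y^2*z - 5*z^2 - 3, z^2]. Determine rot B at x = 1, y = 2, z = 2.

(24, 112, 8)

(∇×B)₁ = ∂B₃/∂y − ∂B₂/∂z = y^2 + 10*z
(∇×B)₂ = ∂B₁/∂z − ∂B₃/∂x = 6*x^2*z + 6*x*z^2 - 5*y^2 + 12*y*z^2
(∇×B)₃ = ∂B₂/∂x − ∂B₁/∂y = 10*y*z - 4*z^3
∇×B = (y^2 + 10*z, 6*x^2*z + 6*x*z^2 - 5*y^2 + 12*y*z^2, 10*y*z - 4*z^3)
At (1, 2, 2): (24, 112, 8).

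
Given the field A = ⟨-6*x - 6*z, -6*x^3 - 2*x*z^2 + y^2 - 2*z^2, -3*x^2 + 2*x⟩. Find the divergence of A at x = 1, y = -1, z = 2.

-8

∂A₁/∂x = -6
∂A₂/∂y = 2*y
∂A₃/∂z = 0
∇·A = 2*y - 6
At (1, -1, 2): -8.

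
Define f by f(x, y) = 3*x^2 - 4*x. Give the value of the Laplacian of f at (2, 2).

∂²f/∂x² = 6
∂²f/∂y² = 0
∇²f = 6
At (2, 2): 6.

6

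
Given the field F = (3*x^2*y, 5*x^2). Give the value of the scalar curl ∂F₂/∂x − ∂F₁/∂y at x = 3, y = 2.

∂F₂/∂x = 10*x
∂F₁/∂y = 3*x^2
Scalar curl = -3*x^2 + 10*x
At (3, 2): 3.

3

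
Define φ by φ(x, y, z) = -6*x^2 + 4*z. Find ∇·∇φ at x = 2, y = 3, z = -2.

-12

∂²φ/∂x² = -12
∂²φ/∂y² = 0
∂²φ/∂z² = 0
∇²φ = -12
At (2, 3, -2): -12.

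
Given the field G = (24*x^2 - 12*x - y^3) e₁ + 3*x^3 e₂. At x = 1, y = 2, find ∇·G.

∂G₁/∂x = 48*x - 12
∂G₂/∂y = 0
∇·G = 48*x - 12
At (1, 2): 36.

36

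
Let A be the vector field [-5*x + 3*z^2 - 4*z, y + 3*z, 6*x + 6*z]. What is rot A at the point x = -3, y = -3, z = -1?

(∇×A)₁ = ∂A₃/∂y − ∂A₂/∂z = -3
(∇×A)₂ = ∂A₁/∂z − ∂A₃/∂x = 6*z - 10
(∇×A)₃ = ∂A₂/∂x − ∂A₁/∂y = 0
∇×A = (-3, 6*z - 10, 0)
At (-3, -3, -1): (-3, -16, 0).

(-3, -16, 0)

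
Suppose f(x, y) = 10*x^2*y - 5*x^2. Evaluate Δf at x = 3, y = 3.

∂²f/∂x² = 10*(2*y - 1)
∂²f/∂y² = 0
∇²f = 20*y - 10
At (3, 3): 50.

50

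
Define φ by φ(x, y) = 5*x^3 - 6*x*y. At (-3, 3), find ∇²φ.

∂²φ/∂x² = 30*x
∂²φ/∂y² = 0
∇²φ = 30*x
At (-3, 3): -90.

-90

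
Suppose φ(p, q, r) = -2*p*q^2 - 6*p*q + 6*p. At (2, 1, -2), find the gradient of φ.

(-2, -20, 0)

∂φ/∂p = -2*q^2 - 6*q + 6
∂φ/∂q = -4*p*q - 6*p
∂φ/∂r = 0
∇φ = (-2*q^2 - 6*q + 6, -4*p*q - 6*p, 0)
At (2, 1, -2): (-2, -20, 0).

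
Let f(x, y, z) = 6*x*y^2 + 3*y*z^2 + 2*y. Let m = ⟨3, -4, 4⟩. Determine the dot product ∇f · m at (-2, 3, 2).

∂f/∂x = 6*y^2
∂f/∂y = 12*x*y + 3*z^2 + 2
∂f/∂z = 6*y*z
∇f at (-2, 3, 2) = (54, -58, 36)
∇f · m = (54)(3) + (-58)(-4) + (36)(4) = 538

538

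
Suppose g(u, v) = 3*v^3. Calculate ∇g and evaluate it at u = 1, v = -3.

∂g/∂u = 0
∂g/∂v = 9*v^2
∇g = (0, 9*v^2)
At (1, -3): (0, 81).

(0, 81)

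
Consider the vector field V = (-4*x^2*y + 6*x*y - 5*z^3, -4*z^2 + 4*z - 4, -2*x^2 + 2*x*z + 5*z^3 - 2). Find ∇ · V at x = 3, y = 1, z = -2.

∂V₁/∂x = -8*x*y + 6*y
∂V₂/∂y = 0
∂V₃/∂z = 2*x + 15*z^2
∇·V = -8*x*y + 2*x + 6*y + 15*z^2
At (3, 1, -2): 48.

48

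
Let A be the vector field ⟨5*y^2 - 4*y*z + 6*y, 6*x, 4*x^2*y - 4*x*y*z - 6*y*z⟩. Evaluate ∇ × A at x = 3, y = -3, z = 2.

(0, 60, 38)

(∇×A)₁ = ∂A₃/∂y − ∂A₂/∂z = 4*x^2 - 4*x*z - 6*z
(∇×A)₂ = ∂A₁/∂z − ∂A₃/∂x = -8*x*y + 4*y*z - 4*y
(∇×A)₃ = ∂A₂/∂x − ∂A₁/∂y = -10*y + 4*z
∇×A = (4*x^2 - 4*x*z - 6*z, -8*x*y + 4*y*z - 4*y, -10*y + 4*z)
At (3, -3, 2): (0, 60, 38).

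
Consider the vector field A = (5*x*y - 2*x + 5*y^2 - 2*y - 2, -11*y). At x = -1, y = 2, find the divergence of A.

∂A₁/∂x = 5*y - 2
∂A₂/∂y = -11
∇·A = 5*y - 13
At (-1, 2): -3.

-3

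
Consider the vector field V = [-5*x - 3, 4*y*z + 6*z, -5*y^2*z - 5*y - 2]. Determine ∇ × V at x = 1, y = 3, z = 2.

(-83, 0, 0)

(∇×V)₁ = ∂V₃/∂y − ∂V₂/∂z = -10*y*z - 4*y - 11
(∇×V)₂ = ∂V₁/∂z − ∂V₃/∂x = 0
(∇×V)₃ = ∂V₂/∂x − ∂V₁/∂y = 0
∇×V = (-10*y*z - 4*y - 11, 0, 0)
At (1, 3, 2): (-83, 0, 0).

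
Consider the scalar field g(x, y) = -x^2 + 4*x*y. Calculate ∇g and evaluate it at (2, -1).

(-8, 8)

∂g/∂x = -2*x + 4*y
∂g/∂y = 4*x
∇g = (-2*x + 4*y, 4*x)
At (2, -1): (-8, 8).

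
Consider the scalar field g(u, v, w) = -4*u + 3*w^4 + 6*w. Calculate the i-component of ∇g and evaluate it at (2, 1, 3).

-4

(∇g)_1 = ∂g/∂u = -4
At (2, 1, 3): -4.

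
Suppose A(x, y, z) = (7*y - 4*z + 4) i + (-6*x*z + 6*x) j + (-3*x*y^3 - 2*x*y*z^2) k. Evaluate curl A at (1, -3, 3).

(-93, -139, -19)

(∇×A)₁ = ∂A₃/∂y − ∂A₂/∂z = -9*x*y^2 - 2*x*z^2 + 6*x
(∇×A)₂ = ∂A₁/∂z − ∂A₃/∂x = 3*y^3 + 2*y*z^2 - 4
(∇×A)₃ = ∂A₂/∂x − ∂A₁/∂y = -6*z - 1
∇×A = (-9*x*y^2 - 2*x*z^2 + 6*x, 3*y^3 + 2*y*z^2 - 4, -6*z - 1)
At (1, -3, 3): (-93, -139, -19).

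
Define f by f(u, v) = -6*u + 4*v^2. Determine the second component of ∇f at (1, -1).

-8

(∇f)_2 = ∂f/∂v = 8*v
At (1, -1): -8.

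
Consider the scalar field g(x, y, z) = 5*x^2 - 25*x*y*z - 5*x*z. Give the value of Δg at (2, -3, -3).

10

∂²g/∂x² = 10
∂²g/∂y² = 0
∂²g/∂z² = 0
∇²g = 10
At (2, -3, -3): 10.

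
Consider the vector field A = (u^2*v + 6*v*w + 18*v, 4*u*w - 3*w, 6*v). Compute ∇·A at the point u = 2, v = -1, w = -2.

-4

∂A₁/∂u = 2*u*v
∂A₂/∂v = 0
∂A₃/∂w = 0
∇·A = 2*u*v
At (2, -1, -2): -4.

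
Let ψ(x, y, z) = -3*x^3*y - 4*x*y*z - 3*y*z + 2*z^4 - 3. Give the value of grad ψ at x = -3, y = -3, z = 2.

∂ψ/∂x = -9*x^2*y - 4*y*z
∂ψ/∂y = -3*x^3 - 4*x*z - 3*z
∂ψ/∂z = -4*x*y - 3*y + 8*z^3
∇ψ = (-9*x^2*y - 4*y*z, -3*x^3 - 4*x*z - 3*z, -4*x*y - 3*y + 8*z^3)
At (-3, -3, 2): (267, 99, 37).

(267, 99, 37)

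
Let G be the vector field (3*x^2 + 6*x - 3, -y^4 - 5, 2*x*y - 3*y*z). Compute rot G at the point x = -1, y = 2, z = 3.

(∇×G)₁ = ∂G₃/∂y − ∂G₂/∂z = 2*x - 3*z
(∇×G)₂ = ∂G₁/∂z − ∂G₃/∂x = -2*y
(∇×G)₃ = ∂G₂/∂x − ∂G₁/∂y = 0
∇×G = (2*x - 3*z, -2*y, 0)
At (-1, 2, 3): (-11, -4, 0).

(-11, -4, 0)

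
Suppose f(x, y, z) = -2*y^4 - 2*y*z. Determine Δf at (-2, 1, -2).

-24

∂²f/∂x² = 0
∂²f/∂y² = -24*y^2
∂²f/∂z² = 0
∇²f = -24*y^2
At (-2, 1, -2): -24.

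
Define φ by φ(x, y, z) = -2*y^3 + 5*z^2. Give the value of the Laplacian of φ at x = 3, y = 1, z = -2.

∂²φ/∂x² = 0
∂²φ/∂y² = -12*y
∂²φ/∂z² = 10
∇²φ = -12*y + 10
At (3, 1, -2): -2.

-2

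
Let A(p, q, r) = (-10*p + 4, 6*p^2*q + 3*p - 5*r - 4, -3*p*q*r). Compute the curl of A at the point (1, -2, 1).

(∇×A)₁ = ∂A₃/∂q − ∂A₂/∂r = -3*p*r + 5
(∇×A)₂ = ∂A₁/∂r − ∂A₃/∂p = 3*q*r
(∇×A)₃ = ∂A₂/∂p − ∂A₁/∂q = 12*p*q + 3
∇×A = (-3*p*r + 5, 3*q*r, 12*p*q + 3)
At (1, -2, 1): (2, -6, -21).

(2, -6, -21)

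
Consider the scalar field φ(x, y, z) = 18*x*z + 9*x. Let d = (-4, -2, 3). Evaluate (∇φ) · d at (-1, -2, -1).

∂φ/∂x = 18*z + 9
∂φ/∂y = 0
∂φ/∂z = 18*x
∇φ at (-1, -2, -1) = (-9, 0, -18)
∇φ · d = (-9)(-4) + (0)(-2) + (-18)(3) = -18

-18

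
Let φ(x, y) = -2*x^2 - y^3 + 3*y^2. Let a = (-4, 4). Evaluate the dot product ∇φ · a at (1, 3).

∂φ/∂x = -4*x
∂φ/∂y = -3*y^2 + 6*y
∇φ at (1, 3) = (-4, -9)
∇φ · a = (-4)(-4) + (-9)(4) = -20

-20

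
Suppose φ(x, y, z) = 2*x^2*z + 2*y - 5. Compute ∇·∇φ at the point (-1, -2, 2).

8

∂²φ/∂x² = 4*z
∂²φ/∂y² = 0
∂²φ/∂z² = 0
∇²φ = 4*z
At (-1, -2, 2): 8.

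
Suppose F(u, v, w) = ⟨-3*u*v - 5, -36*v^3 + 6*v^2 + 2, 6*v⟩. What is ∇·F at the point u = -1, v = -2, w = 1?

∂F₁/∂u = -3*v
∂F₂/∂v = -108*v^2 + 12*v
∂F₃/∂w = 0
∇·F = -108*v^2 + 9*v
At (-1, -2, 1): -450.

-450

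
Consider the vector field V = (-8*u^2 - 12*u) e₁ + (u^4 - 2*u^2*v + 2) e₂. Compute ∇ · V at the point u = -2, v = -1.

∂V₁/∂u = -16*u - 12
∂V₂/∂v = -2*u^2
∇·V = -2*u^2 - 16*u - 12
At (-2, -1): 12.

12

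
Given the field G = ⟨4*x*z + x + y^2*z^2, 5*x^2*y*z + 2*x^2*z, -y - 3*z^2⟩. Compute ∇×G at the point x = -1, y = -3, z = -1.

(12, -22, -20)

(∇×G)₁ = ∂G₃/∂y − ∂G₂/∂z = -5*x^2*y - 2*x^2 - 1
(∇×G)₂ = ∂G₁/∂z − ∂G₃/∂x = 4*x + 2*y^2*z
(∇×G)₃ = ∂G₂/∂x − ∂G₁/∂y = 10*x*y*z + 4*x*z - 2*y*z^2
∇×G = (-5*x^2*y - 2*x^2 - 1, 4*x + 2*y^2*z, 10*x*y*z + 4*x*z - 2*y*z^2)
At (-1, -3, -1): (12, -22, -20).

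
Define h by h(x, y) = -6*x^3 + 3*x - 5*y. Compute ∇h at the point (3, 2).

(-159, -5)

∂h/∂x = -18*x^2 + 3
∂h/∂y = -5
∇h = (-18*x^2 + 3, -5)
At (3, 2): (-159, -5).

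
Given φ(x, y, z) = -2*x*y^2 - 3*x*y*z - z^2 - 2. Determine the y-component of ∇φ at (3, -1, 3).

(∇φ)_2 = ∂φ/∂y = -4*x*y - 3*x*z
At (3, -1, 3): -15.

-15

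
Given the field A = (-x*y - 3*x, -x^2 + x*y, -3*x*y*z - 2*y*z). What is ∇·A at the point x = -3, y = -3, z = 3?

-24

∂A₁/∂x = -y - 3
∂A₂/∂y = x
∂A₃/∂z = -3*x*y - 2*y
∇·A = -3*x*y + x - 3*y - 3
At (-3, -3, 3): -24.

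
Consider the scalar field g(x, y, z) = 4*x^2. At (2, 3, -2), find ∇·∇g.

∂²g/∂x² = 8
∂²g/∂y² = 0
∂²g/∂z² = 0
∇²g = 8
At (2, 3, -2): 8.

8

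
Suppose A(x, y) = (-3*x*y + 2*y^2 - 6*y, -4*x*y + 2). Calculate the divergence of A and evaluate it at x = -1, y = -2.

10

∂A₁/∂x = -3*y
∂A₂/∂y = -4*x
∇·A = -4*x - 3*y
At (-1, -2): 10.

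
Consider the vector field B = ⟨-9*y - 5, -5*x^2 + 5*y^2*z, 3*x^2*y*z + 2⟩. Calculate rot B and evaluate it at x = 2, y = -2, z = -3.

(-56, -72, -11)

(∇×B)₁ = ∂B₃/∂y − ∂B₂/∂z = 3*x^2*z - 5*y^2
(∇×B)₂ = ∂B₁/∂z − ∂B₃/∂x = -6*x*y*z
(∇×B)₃ = ∂B₂/∂x − ∂B₁/∂y = -10*x + 9
∇×B = (3*x^2*z - 5*y^2, -6*x*y*z, -10*x + 9)
At (2, -2, -3): (-56, -72, -11).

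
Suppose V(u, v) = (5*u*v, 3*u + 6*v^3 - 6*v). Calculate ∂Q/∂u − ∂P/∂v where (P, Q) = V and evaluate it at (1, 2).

-2

∂V₂/∂u = 3
∂V₁/∂v = 5*u
Scalar curl = -5*u + 3
At (1, 2): -2.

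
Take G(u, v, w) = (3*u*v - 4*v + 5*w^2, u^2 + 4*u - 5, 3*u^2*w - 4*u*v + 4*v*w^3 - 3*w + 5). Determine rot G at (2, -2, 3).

(∇×G)₁ = ∂G₃/∂v − ∂G₂/∂w = -4*u + 4*w^3
(∇×G)₂ = ∂G₁/∂w − ∂G₃/∂u = -6*u*w + 4*v + 10*w
(∇×G)₃ = ∂G₂/∂u − ∂G₁/∂v = -u + 8
∇×G = (-4*u + 4*w^3, -6*u*w + 4*v + 10*w, -u + 8)
At (2, -2, 3): (100, -14, 6).

(100, -14, 6)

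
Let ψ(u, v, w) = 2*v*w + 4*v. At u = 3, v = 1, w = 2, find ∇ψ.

(0, 8, 2)

∂ψ/∂u = 0
∂ψ/∂v = 2*w + 4
∂ψ/∂w = 2*v
∇ψ = (0, 2*w + 4, 2*v)
At (3, 1, 2): (0, 8, 2).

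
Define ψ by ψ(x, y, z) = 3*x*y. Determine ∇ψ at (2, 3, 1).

(9, 6, 0)

∂ψ/∂x = 3*y
∂ψ/∂y = 3*x
∂ψ/∂z = 0
∇ψ = (3*y, 3*x, 0)
At (2, 3, 1): (9, 6, 0).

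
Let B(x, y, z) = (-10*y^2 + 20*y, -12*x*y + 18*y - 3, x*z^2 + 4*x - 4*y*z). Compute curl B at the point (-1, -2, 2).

(-8, -8, -36)

(∇×B)₁ = ∂B₃/∂y − ∂B₂/∂z = -4*z
(∇×B)₂ = ∂B₁/∂z − ∂B₃/∂x = -z^2 - 4
(∇×B)₃ = ∂B₂/∂x − ∂B₁/∂y = 8*y - 20
∇×B = (-4*z, -z^2 - 4, 8*y - 20)
At (-1, -2, 2): (-8, -8, -36).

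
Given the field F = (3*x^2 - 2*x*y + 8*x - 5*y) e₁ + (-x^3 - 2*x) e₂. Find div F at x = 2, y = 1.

∂F₁/∂x = 6*x - 2*y + 8
∂F₂/∂y = 0
∇·F = 6*x - 2*y + 8
At (2, 1): 18.

18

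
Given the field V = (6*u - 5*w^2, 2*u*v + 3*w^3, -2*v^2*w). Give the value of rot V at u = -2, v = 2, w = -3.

(-57, 30, 4)

(∇×V)₁ = ∂V₃/∂v − ∂V₂/∂w = -4*v*w - 9*w^2
(∇×V)₂ = ∂V₁/∂w − ∂V₃/∂u = -10*w
(∇×V)₃ = ∂V₂/∂u − ∂V₁/∂v = 2*v
∇×V = (-4*v*w - 9*w^2, -10*w, 2*v)
At (-2, 2, -3): (-57, 30, 4).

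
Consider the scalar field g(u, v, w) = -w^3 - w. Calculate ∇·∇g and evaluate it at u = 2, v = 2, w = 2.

∂²g/∂u² = 0
∂²g/∂v² = 0
∂²g/∂w² = -6*w
∇²g = -6*w
At (2, 2, 2): -12.

-12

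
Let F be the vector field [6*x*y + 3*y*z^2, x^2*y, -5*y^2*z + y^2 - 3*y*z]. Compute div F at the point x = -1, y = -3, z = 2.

-53

∂F₁/∂x = 6*y
∂F₂/∂y = x^2
∂F₃/∂z = -5*y^2 - 3*y
∇·F = x^2 - 5*y^2 + 3*y
At (-1, -3, 2): -53.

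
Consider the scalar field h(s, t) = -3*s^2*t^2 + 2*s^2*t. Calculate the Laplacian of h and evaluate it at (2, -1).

-34

∂²h/∂s² = 2*t*(-3*t + 2)
∂²h/∂t² = -6*s^2
∇²h = -6*s^2 - 6*t^2 + 4*t
At (2, -1): -34.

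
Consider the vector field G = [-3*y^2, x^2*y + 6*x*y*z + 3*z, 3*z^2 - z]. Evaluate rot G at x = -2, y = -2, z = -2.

(-27, 0, 20)

(∇×G)₁ = ∂G₃/∂y − ∂G₂/∂z = -6*x*y - 3
(∇×G)₂ = ∂G₁/∂z − ∂G₃/∂x = 0
(∇×G)₃ = ∂G₂/∂x − ∂G₁/∂y = 2*x*y + 6*y*z + 6*y
∇×G = (-6*x*y - 3, 0, 2*x*y + 6*y*z + 6*y)
At (-2, -2, -2): (-27, 0, 20).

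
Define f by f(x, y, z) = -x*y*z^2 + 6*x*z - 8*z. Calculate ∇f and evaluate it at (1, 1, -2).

(-16, -4, 2)

∂f/∂x = -y*z^2 + 6*z
∂f/∂y = -x*z^2
∂f/∂z = -2*x*y*z + 6*x - 8
∇f = (-y*z^2 + 6*z, -x*z^2, -2*x*y*z + 6*x - 8)
At (1, 1, -2): (-16, -4, 2).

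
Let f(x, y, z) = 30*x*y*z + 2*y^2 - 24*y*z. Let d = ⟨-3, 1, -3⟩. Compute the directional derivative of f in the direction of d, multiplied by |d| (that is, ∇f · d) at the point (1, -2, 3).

586

∂f/∂x = 30*y*z
∂f/∂y = 30*x*z + 4*y - 24*z
∂f/∂z = 30*x*y - 24*y
∇f at (1, -2, 3) = (-180, 10, -12)
∇f · d = (-180)(-3) + (10)(1) + (-12)(-3) = 586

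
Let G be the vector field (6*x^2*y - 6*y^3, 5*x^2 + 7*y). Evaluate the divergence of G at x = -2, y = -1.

∂G₁/∂x = 12*x*y
∂G₂/∂y = 7
∇·G = 12*x*y + 7
At (-2, -1): 31.

31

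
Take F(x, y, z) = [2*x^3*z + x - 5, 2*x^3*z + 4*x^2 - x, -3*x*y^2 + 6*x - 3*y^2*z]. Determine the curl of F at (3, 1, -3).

(-54, 51, -139)

(∇×F)₁ = ∂F₃/∂y − ∂F₂/∂z = -2*x^3 - 6*x*y - 6*y*z
(∇×F)₂ = ∂F₁/∂z − ∂F₃/∂x = 2*x^3 + 3*y^2 - 6
(∇×F)₃ = ∂F₂/∂x − ∂F₁/∂y = 6*x^2*z + 8*x - 1
∇×F = (-2*x^3 - 6*x*y - 6*y*z, 2*x^3 + 3*y^2 - 6, 6*x^2*z + 8*x - 1)
At (3, 1, -3): (-54, 51, -139).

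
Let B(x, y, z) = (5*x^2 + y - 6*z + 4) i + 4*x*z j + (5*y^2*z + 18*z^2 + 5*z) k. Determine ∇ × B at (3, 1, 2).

(8, -6, 7)

(∇×B)₁ = ∂B₃/∂y − ∂B₂/∂z = -4*x + 10*y*z
(∇×B)₂ = ∂B₁/∂z − ∂B₃/∂x = -6
(∇×B)₃ = ∂B₂/∂x − ∂B₁/∂y = 4*z - 1
∇×B = (-4*x + 10*y*z, -6, 4*z - 1)
At (3, 1, 2): (8, -6, 7).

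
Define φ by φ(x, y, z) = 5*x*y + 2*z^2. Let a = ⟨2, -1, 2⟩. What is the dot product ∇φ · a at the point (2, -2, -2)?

∂φ/∂x = 5*y
∂φ/∂y = 5*x
∂φ/∂z = 4*z
∇φ at (2, -2, -2) = (-10, 10, -8)
∇φ · a = (-10)(2) + (10)(-1) + (-8)(2) = -46

-46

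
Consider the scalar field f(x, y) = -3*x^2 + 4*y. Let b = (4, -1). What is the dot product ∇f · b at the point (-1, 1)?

20

∂f/∂x = -6*x
∂f/∂y = 4
∇f at (-1, 1) = (6, 4)
∇f · b = (6)(4) + (4)(-1) = 20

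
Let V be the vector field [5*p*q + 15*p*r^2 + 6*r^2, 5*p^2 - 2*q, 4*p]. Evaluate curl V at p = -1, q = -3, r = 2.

(0, -40, -5)

(∇×V)₁ = ∂V₃/∂q − ∂V₂/∂r = 0
(∇×V)₂ = ∂V₁/∂r − ∂V₃/∂p = 30*p*r + 12*r - 4
(∇×V)₃ = ∂V₂/∂p − ∂V₁/∂q = 5*p
∇×V = (0, 30*p*r + 12*r - 4, 5*p)
At (-1, -3, 2): (0, -40, -5).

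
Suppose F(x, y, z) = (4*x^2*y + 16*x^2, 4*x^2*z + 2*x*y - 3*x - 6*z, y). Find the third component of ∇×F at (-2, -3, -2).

(∇×F)_3 = ∂F₂/∂x − ∂F₁/∂y
= 8*x*z + 2*y - 3 − (4*x^2)
= -4*x^2 + 8*x*z + 2*y - 3
At (-2, -3, -2): 7.

7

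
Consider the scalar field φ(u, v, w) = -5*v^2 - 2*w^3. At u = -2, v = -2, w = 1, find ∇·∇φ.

-22

∂²φ/∂u² = 0
∂²φ/∂v² = -10
∂²φ/∂w² = -12*w
∇²φ = -12*w - 10
At (-2, -2, 1): -22.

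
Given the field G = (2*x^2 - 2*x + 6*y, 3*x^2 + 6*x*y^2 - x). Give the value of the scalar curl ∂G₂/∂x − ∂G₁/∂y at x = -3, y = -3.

∂G₂/∂x = 6*x + 6*y^2 - 1
∂G₁/∂y = 6
Scalar curl = 6*x + 6*y^2 - 7
At (-3, -3): 29.

29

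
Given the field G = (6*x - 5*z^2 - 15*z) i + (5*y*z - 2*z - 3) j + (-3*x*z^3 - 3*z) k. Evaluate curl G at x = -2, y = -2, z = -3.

(∇×G)₁ = ∂G₃/∂y − ∂G₂/∂z = -5*y + 2
(∇×G)₂ = ∂G₁/∂z − ∂G₃/∂x = 3*z^3 - 10*z - 15
(∇×G)₃ = ∂G₂/∂x − ∂G₁/∂y = 0
∇×G = (-5*y + 2, 3*z^3 - 10*z - 15, 0)
At (-2, -2, -3): (12, -66, 0).

(12, -66, 0)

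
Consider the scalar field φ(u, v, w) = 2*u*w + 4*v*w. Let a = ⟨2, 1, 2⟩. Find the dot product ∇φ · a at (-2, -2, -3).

-48

∂φ/∂u = 2*w
∂φ/∂v = 4*w
∂φ/∂w = 2*u + 4*v
∇φ at (-2, -2, -3) = (-6, -12, -12)
∇φ · a = (-6)(2) + (-12)(1) + (-12)(2) = -48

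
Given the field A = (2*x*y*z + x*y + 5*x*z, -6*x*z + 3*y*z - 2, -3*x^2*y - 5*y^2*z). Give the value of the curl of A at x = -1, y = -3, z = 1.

(30, 19, -3)

(∇×A)₁ = ∂A₃/∂y − ∂A₂/∂z = -3*x^2 + 6*x - 10*y*z - 3*y
(∇×A)₂ = ∂A₁/∂z − ∂A₃/∂x = 8*x*y + 5*x
(∇×A)₃ = ∂A₂/∂x − ∂A₁/∂y = -2*x*z - x - 6*z
∇×A = (-3*x^2 + 6*x - 10*y*z - 3*y, 8*x*y + 5*x, -2*x*z - x - 6*z)
At (-1, -3, 1): (30, 19, -3).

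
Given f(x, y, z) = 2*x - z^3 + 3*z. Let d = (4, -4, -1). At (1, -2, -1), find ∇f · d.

∂f/∂x = 2
∂f/∂y = 0
∂f/∂z = -3*z^2 + 3
∇f at (1, -2, -1) = (2, 0, 0)
∇f · d = (2)(4) + (0)(-4) + (0)(-1) = 8

8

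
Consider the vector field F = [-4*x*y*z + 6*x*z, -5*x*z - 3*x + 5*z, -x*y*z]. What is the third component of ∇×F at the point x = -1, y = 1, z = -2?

15

(∇×F)_3 = ∂F₂/∂x − ∂F₁/∂y
= -5*z - 3 − (-4*x*z)
= 4*x*z - 5*z - 3
At (-1, 1, -2): 15.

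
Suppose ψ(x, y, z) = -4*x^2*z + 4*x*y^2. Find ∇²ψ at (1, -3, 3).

∂²ψ/∂x² = -8*z
∂²ψ/∂y² = 8*x
∂²ψ/∂z² = 0
∇²ψ = 8*x - 8*z
At (1, -3, 3): -16.

-16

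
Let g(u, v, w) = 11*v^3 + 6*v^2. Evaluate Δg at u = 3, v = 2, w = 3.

∂²g/∂u² = 0
∂²g/∂v² = 6*(11*v + 2)
∂²g/∂w² = 0
∇²g = 66*v + 12
At (3, 2, 3): 144.

144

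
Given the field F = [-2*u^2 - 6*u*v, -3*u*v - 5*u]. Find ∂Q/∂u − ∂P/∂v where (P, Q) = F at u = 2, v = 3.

∂F₂/∂u = -3*v - 5
∂F₁/∂v = -6*u
Scalar curl = 6*u - 3*v - 5
At (2, 3): -2.

-2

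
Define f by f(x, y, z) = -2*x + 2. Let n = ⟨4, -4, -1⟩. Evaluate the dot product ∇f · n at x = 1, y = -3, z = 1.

-8

∂f/∂x = -2
∂f/∂y = 0
∂f/∂z = 0
∇f at (1, -3, 1) = (-2, 0, 0)
∇f · n = (-2)(4) + (0)(-4) + (0)(-1) = -8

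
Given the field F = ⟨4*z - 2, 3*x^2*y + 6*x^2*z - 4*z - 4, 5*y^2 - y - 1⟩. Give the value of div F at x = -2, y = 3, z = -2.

12

∂F₁/∂x = 0
∂F₂/∂y = 3*x^2
∂F₃/∂z = 0
∇·F = 3*x^2
At (-2, 3, -2): 12.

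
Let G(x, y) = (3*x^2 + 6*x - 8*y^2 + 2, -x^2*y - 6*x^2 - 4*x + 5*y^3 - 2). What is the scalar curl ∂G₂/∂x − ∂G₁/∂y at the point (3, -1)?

∂G₂/∂x = -2*x*y - 12*x - 4
∂G₁/∂y = -16*y
Scalar curl = -2*x*y - 12*x + 16*y - 4
At (3, -1): -50.

-50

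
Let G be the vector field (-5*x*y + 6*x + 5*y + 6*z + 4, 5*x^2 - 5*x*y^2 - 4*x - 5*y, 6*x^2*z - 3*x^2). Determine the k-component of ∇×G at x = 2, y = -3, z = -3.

-24

(∇×G)_3 = ∂G₂/∂x − ∂G₁/∂y
= 10*x - 5*y^2 - 4 − (-5*x + 5)
= 15*x - 5*y^2 - 9
At (2, -3, -3): -24.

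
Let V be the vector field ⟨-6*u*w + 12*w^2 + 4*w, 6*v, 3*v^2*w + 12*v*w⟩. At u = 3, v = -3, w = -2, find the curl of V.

(12, -62, 0)

(∇×V)₁ = ∂V₃/∂v − ∂V₂/∂w = 6*v*w + 12*w
(∇×V)₂ = ∂V₁/∂w − ∂V₃/∂u = -6*u + 24*w + 4
(∇×V)₃ = ∂V₂/∂u − ∂V₁/∂v = 0
∇×V = (6*v*w + 12*w, -6*u + 24*w + 4, 0)
At (3, -3, -2): (12, -62, 0).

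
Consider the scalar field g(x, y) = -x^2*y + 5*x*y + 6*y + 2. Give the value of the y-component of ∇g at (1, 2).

(∇g)_2 = ∂g/∂y = -x^2 + 5*x + 6
At (1, 2): 10.

10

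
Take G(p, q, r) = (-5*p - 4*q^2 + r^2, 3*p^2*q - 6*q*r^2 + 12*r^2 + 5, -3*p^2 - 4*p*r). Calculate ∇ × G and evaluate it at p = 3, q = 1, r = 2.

(∇×G)₁ = ∂G₃/∂q − ∂G₂/∂r = 12*q*r - 24*r
(∇×G)₂ = ∂G₁/∂r − ∂G₃/∂p = 6*p + 6*r
(∇×G)₃ = ∂G₂/∂p − ∂G₁/∂q = 6*p*q + 8*q
∇×G = (12*q*r - 24*r, 6*p + 6*r, 6*p*q + 8*q)
At (3, 1, 2): (-24, 30, 26).

(-24, 30, 26)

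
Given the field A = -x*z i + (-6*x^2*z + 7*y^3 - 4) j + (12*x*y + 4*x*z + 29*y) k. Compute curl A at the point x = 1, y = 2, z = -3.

(47, -13, 36)

(∇×A)₁ = ∂A₃/∂y − ∂A₂/∂z = 6*x^2 + 12*x + 29
(∇×A)₂ = ∂A₁/∂z − ∂A₃/∂x = -x - 12*y - 4*z
(∇×A)₃ = ∂A₂/∂x − ∂A₁/∂y = -12*x*z
∇×A = (6*x^2 + 12*x + 29, -x - 12*y - 4*z, -12*x*z)
At (1, 2, -3): (47, -13, 36).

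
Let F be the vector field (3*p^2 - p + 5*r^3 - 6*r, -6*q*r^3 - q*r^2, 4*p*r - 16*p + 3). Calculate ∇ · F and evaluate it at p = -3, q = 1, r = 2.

-83

∂F₁/∂p = 6*p - 1
∂F₂/∂q = -6*r^3 - r^2
∂F₃/∂r = 4*p
∇·F = 10*p - 6*r^3 - r^2 - 1
At (-3, 1, 2): -83.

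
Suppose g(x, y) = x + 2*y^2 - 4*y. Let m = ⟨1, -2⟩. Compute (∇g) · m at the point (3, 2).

-7

∂g/∂x = 1
∂g/∂y = 4*y - 4
∇g at (3, 2) = (1, 4)
∇g · m = (1)(1) + (4)(-2) = -7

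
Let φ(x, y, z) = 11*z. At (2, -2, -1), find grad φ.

(0, 0, 11)

∂φ/∂x = 0
∂φ/∂y = 0
∂φ/∂z = 11
∇φ = (0, 0, 11)
At (2, -2, -1): (0, 0, 11).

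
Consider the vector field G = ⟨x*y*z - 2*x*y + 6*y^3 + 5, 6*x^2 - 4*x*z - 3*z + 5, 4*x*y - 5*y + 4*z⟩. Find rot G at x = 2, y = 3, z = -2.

(∇×G)₁ = ∂G₃/∂y − ∂G₂/∂z = 8*x - 2
(∇×G)₂ = ∂G₁/∂z − ∂G₃/∂x = x*y - 4*y
(∇×G)₃ = ∂G₂/∂x − ∂G₁/∂y = -x*z + 14*x - 18*y^2 - 4*z
∇×G = (8*x - 2, x*y - 4*y, -x*z + 14*x - 18*y^2 - 4*z)
At (2, 3, -2): (14, -6, -122).

(14, -6, -122)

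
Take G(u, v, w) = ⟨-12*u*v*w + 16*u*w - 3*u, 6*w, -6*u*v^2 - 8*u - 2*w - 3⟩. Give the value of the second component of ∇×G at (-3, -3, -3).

(∇×G)_2 = ∂G₁/∂w − ∂G₃/∂u
= -12*u*v + 16*u − (-6*v^2 - 8)
= -12*u*v + 16*u + 6*v^2 + 8
At (-3, -3, -3): -94.

-94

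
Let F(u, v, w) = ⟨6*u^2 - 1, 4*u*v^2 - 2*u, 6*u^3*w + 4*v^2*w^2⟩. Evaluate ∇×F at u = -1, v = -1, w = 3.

(∇×F)₁ = ∂F₃/∂v − ∂F₂/∂w = 8*v*w^2
(∇×F)₂ = ∂F₁/∂w − ∂F₃/∂u = -18*u^2*w
(∇×F)₃ = ∂F₂/∂u − ∂F₁/∂v = 4*v^2 - 2
∇×F = (8*v*w^2, -18*u^2*w, 4*v^2 - 2)
At (-1, -1, 3): (-72, -54, 2).

(-72, -54, 2)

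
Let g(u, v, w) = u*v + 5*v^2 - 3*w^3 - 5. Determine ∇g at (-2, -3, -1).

∂g/∂u = v
∂g/∂v = u + 10*v
∂g/∂w = -9*w^2
∇g = (v, u + 10*v, -9*w^2)
At (-2, -3, -1): (-3, -32, -9).

(-3, -32, -9)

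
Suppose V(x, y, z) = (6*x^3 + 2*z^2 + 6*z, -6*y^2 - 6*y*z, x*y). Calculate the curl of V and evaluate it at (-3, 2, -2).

(9, -4, 0)

(∇×V)₁ = ∂V₃/∂y − ∂V₂/∂z = x + 6*y
(∇×V)₂ = ∂V₁/∂z − ∂V₃/∂x = -y + 4*z + 6
(∇×V)₃ = ∂V₂/∂x − ∂V₁/∂y = 0
∇×V = (x + 6*y, -y + 4*z + 6, 0)
At (-3, 2, -2): (9, -4, 0).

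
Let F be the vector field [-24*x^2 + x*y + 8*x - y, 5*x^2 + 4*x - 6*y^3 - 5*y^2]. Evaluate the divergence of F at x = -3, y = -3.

∂F₁/∂x = -48*x + y + 8
∂F₂/∂y = -18*y^2 - 10*y
∇·F = -48*x - 18*y^2 - 9*y + 8
At (-3, -3): 17.

17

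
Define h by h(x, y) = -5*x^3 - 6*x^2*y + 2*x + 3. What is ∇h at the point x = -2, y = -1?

∂h/∂x = -15*x^2 - 12*x*y + 2
∂h/∂y = -6*x^2
∇h = (-15*x^2 - 12*x*y + 2, -6*x^2)
At (-2, -1): (-82, -24).

(-82, -24)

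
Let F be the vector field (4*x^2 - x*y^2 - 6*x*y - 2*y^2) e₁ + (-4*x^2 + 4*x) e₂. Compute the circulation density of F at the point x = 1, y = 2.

∂F₂/∂x = -8*x + 4
∂F₁/∂y = -2*x*y - 6*x - 4*y
Scalar curl = 2*x*y - 2*x + 4*y + 4
At (1, 2): 14.

14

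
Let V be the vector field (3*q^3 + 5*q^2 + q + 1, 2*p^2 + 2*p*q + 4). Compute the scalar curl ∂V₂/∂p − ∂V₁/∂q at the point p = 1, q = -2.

-17

∂V₂/∂p = 4*p + 2*q
∂V₁/∂q = 9*q^2 + 10*q + 1
Scalar curl = 4*p - 9*q^2 - 8*q - 1
At (1, -2): -17.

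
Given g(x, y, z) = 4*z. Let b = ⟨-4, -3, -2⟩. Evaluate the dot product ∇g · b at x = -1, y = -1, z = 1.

-8

∂g/∂x = 0
∂g/∂y = 0
∂g/∂z = 4
∇g at (-1, -1, 1) = (0, 0, 4)
∇g · b = (0)(-4) + (0)(-3) + (4)(-2) = -8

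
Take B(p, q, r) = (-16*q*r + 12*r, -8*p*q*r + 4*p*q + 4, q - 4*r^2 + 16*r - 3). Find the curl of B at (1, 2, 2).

(∇×B)₁ = ∂B₃/∂q − ∂B₂/∂r = 8*p*q + 1
(∇×B)₂ = ∂B₁/∂r − ∂B₃/∂p = -16*q + 12
(∇×B)₃ = ∂B₂/∂p − ∂B₁/∂q = -8*q*r + 4*q + 16*r
∇×B = (8*p*q + 1, -16*q + 12, -8*q*r + 4*q + 16*r)
At (1, 2, 2): (17, -20, 8).

(17, -20, 8)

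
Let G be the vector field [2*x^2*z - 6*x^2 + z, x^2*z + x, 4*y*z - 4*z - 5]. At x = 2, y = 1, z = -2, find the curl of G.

(∇×G)₁ = ∂G₃/∂y − ∂G₂/∂z = -x^2 + 4*z
(∇×G)₂ = ∂G₁/∂z − ∂G₃/∂x = 2*x^2 + 1
(∇×G)₃ = ∂G₂/∂x − ∂G₁/∂y = 2*x*z + 1
∇×G = (-x^2 + 4*z, 2*x^2 + 1, 2*x*z + 1)
At (2, 1, -2): (-12, 9, -7).

(-12, 9, -7)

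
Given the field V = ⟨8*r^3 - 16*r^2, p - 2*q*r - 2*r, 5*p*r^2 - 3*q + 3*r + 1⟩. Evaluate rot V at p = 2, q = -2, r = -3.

(-5, 267, 1)

(∇×V)₁ = ∂V₃/∂q − ∂V₂/∂r = 2*q - 1
(∇×V)₂ = ∂V₁/∂r − ∂V₃/∂p = 19*r^2 - 32*r
(∇×V)₃ = ∂V₂/∂p − ∂V₁/∂q = 1
∇×V = (2*q - 1, 19*r^2 - 32*r, 1)
At (2, -2, -3): (-5, 267, 1).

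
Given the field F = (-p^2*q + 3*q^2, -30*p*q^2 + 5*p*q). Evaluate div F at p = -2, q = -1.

-134

∂F₁/∂p = -2*p*q
∂F₂/∂q = -60*p*q + 5*p
∇·F = -62*p*q + 5*p
At (-2, -1): -134.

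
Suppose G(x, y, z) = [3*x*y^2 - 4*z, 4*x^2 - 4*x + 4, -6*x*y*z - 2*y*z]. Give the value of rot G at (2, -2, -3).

(42, 32, 36)

(∇×G)₁ = ∂G₃/∂y − ∂G₂/∂z = -6*x*z - 2*z
(∇×G)₂ = ∂G₁/∂z − ∂G₃/∂x = 6*y*z - 4
(∇×G)₃ = ∂G₂/∂x − ∂G₁/∂y = -6*x*y + 8*x - 4
∇×G = (-6*x*z - 2*z, 6*y*z - 4, -6*x*y + 8*x - 4)
At (2, -2, -3): (42, 32, 36).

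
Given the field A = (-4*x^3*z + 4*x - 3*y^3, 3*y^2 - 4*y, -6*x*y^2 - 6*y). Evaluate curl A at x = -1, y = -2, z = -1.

(∇×A)₁ = ∂A₃/∂y − ∂A₂/∂z = -12*x*y - 6
(∇×A)₂ = ∂A₁/∂z − ∂A₃/∂x = -4*x^3 + 6*y^2
(∇×A)₃ = ∂A₂/∂x − ∂A₁/∂y = 9*y^2
∇×A = (-12*x*y - 6, -4*x^3 + 6*y^2, 9*y^2)
At (-1, -2, -1): (-30, 28, 36).

(-30, 28, 36)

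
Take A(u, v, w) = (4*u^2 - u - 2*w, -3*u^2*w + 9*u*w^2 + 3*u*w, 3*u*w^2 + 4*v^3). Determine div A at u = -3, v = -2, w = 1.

∂A₁/∂u = 8*u - 1
∂A₂/∂v = 0
∂A₃/∂w = 6*u*w
∇·A = 6*u*w + 8*u - 1
At (-3, -2, 1): -43.

-43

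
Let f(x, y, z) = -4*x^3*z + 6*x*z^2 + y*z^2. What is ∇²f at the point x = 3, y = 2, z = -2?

184

∂²f/∂x² = -24*x*z
∂²f/∂y² = 0
∂²f/∂z² = 2*(6*x + y)
∇²f = -24*x*z + 12*x + 2*y
At (3, 2, -2): 184.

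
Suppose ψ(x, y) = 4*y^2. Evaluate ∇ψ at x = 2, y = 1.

(0, 8)

∂ψ/∂x = 0
∂ψ/∂y = 8*y
∇ψ = (0, 8*y)
At (2, 1): (0, 8).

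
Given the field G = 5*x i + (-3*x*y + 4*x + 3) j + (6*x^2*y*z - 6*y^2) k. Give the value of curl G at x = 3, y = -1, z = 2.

(120, 72, 7)

(∇×G)₁ = ∂G₃/∂y − ∂G₂/∂z = 6*x^2*z - 12*y
(∇×G)₂ = ∂G₁/∂z − ∂G₃/∂x = -12*x*y*z
(∇×G)₃ = ∂G₂/∂x − ∂G₁/∂y = -3*y + 4
∇×G = (6*x^2*z - 12*y, -12*x*y*z, -3*y + 4)
At (3, -1, 2): (120, 72, 7).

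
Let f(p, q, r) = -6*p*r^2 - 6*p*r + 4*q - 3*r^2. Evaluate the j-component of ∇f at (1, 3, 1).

4

(∇f)_2 = ∂f/∂q = 4
At (1, 3, 1): 4.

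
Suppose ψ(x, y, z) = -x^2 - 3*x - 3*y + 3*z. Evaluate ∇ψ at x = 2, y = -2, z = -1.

∂ψ/∂x = -2*x - 3
∂ψ/∂y = -3
∂ψ/∂z = 3
∇ψ = (-2*x - 3, -3, 3)
At (2, -2, -1): (-7, -3, 3).

(-7, -3, 3)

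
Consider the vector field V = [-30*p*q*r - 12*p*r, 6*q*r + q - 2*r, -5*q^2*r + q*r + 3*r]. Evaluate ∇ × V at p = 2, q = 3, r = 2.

(-74, -204, 120)

(∇×V)₁ = ∂V₃/∂q − ∂V₂/∂r = -10*q*r - 6*q + r + 2
(∇×V)₂ = ∂V₁/∂r − ∂V₃/∂p = -30*p*q - 12*p
(∇×V)₃ = ∂V₂/∂p − ∂V₁/∂q = 30*p*r
∇×V = (-10*q*r - 6*q + r + 2, -30*p*q - 12*p, 30*p*r)
At (2, 3, 2): (-74, -204, 120).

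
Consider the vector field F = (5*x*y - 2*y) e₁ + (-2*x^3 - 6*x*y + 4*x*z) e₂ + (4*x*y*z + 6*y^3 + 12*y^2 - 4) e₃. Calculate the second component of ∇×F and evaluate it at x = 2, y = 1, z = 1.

(∇×F)_2 = ∂F₁/∂z − ∂F₃/∂x
= 0 − (4*y*z)
= -4*y*z
At (2, 1, 1): -4.

-4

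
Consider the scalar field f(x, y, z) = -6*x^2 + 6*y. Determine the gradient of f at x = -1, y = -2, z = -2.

(12, 6, 0)

∂f/∂x = -12*x
∂f/∂y = 6
∂f/∂z = 0
∇f = (-12*x, 6, 0)
At (-1, -2, -2): (12, 6, 0).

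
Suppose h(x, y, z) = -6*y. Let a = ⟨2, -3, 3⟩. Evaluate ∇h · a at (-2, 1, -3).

∂h/∂x = 0
∂h/∂y = -6
∂h/∂z = 0
∇h at (-2, 1, -3) = (0, -6, 0)
∇h · a = (0)(2) + (-6)(-3) + (0)(3) = 18

18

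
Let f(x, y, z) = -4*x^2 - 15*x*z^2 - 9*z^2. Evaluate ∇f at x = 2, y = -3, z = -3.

(-151, 0, 234)

∂f/∂x = -8*x - 15*z^2
∂f/∂y = 0
∂f/∂z = -30*x*z - 18*z
∇f = (-8*x - 15*z^2, 0, -30*x*z - 18*z)
At (2, -3, -3): (-151, 0, 234).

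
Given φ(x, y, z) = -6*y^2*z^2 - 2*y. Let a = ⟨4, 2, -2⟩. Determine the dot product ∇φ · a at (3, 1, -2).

∂φ/∂x = 0
∂φ/∂y = -12*y*z^2 - 2
∂φ/∂z = -12*y^2*z
∇φ at (3, 1, -2) = (0, -50, 24)
∇φ · a = (0)(4) + (-50)(2) + (24)(-2) = -148

-148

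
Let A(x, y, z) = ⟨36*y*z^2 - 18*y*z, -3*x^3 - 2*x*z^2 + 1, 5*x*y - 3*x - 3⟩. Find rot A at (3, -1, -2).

(-9, 170, -269)

(∇×A)₁ = ∂A₃/∂y − ∂A₂/∂z = 4*x*z + 5*x
(∇×A)₂ = ∂A₁/∂z − ∂A₃/∂x = 72*y*z - 23*y + 3
(∇×A)₃ = ∂A₂/∂x − ∂A₁/∂y = -9*x^2 - 38*z^2 + 18*z
∇×A = (4*x*z + 5*x, 72*y*z - 23*y + 3, -9*x^2 - 38*z^2 + 18*z)
At (3, -1, -2): (-9, 170, -269).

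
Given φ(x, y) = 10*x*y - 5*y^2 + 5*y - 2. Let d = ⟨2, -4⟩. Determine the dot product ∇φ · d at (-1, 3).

∂φ/∂x = 10*y
∂φ/∂y = 10*x - 10*y + 5
∇φ at (-1, 3) = (30, -35)
∇φ · d = (30)(2) + (-35)(-4) = 200

200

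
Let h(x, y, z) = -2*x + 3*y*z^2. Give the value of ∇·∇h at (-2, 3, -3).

18

∂²h/∂x² = 0
∂²h/∂y² = 0
∂²h/∂z² = 6*y
∇²h = 6*y
At (-2, 3, -3): 18.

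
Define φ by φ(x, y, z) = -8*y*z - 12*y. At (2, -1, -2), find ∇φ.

(0, 4, 8)

∂φ/∂x = 0
∂φ/∂y = -8*z - 12
∂φ/∂z = -8*y
∇φ = (0, -8*z - 12, -8*y)
At (2, -1, -2): (0, 4, 8).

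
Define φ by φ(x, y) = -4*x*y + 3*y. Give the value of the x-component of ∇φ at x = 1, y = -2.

(∇φ)_1 = ∂φ/∂x = -4*y
At (1, -2): 8.

8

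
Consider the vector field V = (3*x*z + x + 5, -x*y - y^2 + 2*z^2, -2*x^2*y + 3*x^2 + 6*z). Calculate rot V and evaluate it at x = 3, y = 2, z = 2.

(∇×V)₁ = ∂V₃/∂y − ∂V₂/∂z = -2*x^2 - 4*z
(∇×V)₂ = ∂V₁/∂z − ∂V₃/∂x = 4*x*y - 3*x
(∇×V)₃ = ∂V₂/∂x − ∂V₁/∂y = -y
∇×V = (-2*x^2 - 4*z, 4*x*y - 3*x, -y)
At (3, 2, 2): (-26, 15, -2).

(-26, 15, -2)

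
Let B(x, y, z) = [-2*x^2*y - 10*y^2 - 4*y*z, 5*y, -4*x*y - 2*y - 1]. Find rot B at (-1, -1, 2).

(2, 0, -10)

(∇×B)₁ = ∂B₃/∂y − ∂B₂/∂z = -4*x - 2
(∇×B)₂ = ∂B₁/∂z − ∂B₃/∂x = 0
(∇×B)₃ = ∂B₂/∂x − ∂B₁/∂y = 2*x^2 + 20*y + 4*z
∇×B = (-4*x - 2, 0, 2*x^2 + 20*y + 4*z)
At (-1, -1, 2): (2, 0, -10).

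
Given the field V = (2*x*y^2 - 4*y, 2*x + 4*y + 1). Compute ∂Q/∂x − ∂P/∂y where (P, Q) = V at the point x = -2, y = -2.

∂V₂/∂x = 2
∂V₁/∂y = 4*x*y - 4
Scalar curl = -4*x*y + 6
At (-2, -2): -10.

-10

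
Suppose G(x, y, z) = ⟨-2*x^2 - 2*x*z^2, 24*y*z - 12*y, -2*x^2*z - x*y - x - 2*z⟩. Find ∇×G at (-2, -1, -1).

(∇×G)₁ = ∂G₃/∂y − ∂G₂/∂z = -x - 24*y
(∇×G)₂ = ∂G₁/∂z − ∂G₃/∂x = y + 1
(∇×G)₃ = ∂G₂/∂x − ∂G₁/∂y = 0
∇×G = (-x - 24*y, y + 1, 0)
At (-2, -1, -1): (26, 0, 0).

(26, 0, 0)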